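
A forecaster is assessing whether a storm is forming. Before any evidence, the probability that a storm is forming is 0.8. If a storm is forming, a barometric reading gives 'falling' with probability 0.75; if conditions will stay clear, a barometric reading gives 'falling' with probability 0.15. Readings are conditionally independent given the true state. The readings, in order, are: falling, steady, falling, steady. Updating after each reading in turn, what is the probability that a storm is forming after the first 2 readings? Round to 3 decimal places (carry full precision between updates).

Apply Bayes' rule sequentially, carrying P(storm) forward.
After 'falling': P(storm) = 0.75·0.8000 / (0.75·0.8000 + 0.15·0.2000) ≈ 0.9524
After 'steady': P(storm) = 0.25·0.9524 / (0.25·0.9524 + 0.85·0.0476) ≈ 0.8547

0.855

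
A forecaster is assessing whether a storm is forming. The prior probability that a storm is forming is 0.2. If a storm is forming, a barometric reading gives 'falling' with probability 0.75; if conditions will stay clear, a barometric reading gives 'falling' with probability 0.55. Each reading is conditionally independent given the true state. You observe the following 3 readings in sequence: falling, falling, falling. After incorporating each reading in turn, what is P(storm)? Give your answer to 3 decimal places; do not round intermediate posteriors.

0.388

After 'falling': P(storm) = 0.75·0.2000 / (0.75·0.2000 + 0.55·0.8000) ≈ 0.2542
After 'falling': P(storm) = 0.75·0.2542 / (0.75·0.2542 + 0.55·0.7458) ≈ 0.3173
After 'falling': P(storm) = 0.75·0.3173 / (0.75·0.3173 + 0.55·0.6827) ≈ 0.3880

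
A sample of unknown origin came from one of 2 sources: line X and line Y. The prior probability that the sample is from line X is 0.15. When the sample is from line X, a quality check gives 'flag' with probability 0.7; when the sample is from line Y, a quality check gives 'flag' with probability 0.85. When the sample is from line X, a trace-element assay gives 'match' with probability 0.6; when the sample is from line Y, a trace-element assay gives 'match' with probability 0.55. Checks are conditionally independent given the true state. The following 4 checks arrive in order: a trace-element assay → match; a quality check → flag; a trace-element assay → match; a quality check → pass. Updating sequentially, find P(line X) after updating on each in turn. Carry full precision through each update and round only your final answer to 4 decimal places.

0.2570

After a trace-element assay='match': P(line X) = 0.6·0.1500 / (0.6·0.1500 + 0.55·0.8500) ≈ 0.1614
After a quality check='flag': P(line X) = 0.7·0.1614 / (0.7·0.1614 + 0.85·0.8386) ≈ 0.1368
After a trace-element assay='match': P(line X) = 0.6·0.1368 / (0.6·0.1368 + 0.55·0.8632) ≈ 0.1475
After a quality check='pass': P(line X) = 0.3·0.1475 / (0.3·0.1475 + 0.15·0.8525) ≈ 0.2570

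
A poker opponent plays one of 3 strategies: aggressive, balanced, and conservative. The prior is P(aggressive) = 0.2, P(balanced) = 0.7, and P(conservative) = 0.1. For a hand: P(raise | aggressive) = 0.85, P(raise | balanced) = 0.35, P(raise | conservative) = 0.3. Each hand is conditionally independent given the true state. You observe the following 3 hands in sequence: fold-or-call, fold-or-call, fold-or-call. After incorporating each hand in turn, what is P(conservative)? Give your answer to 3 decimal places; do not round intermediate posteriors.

0.151

After 'fold-or-call': normaliser = 0.15·0.2000 + 0.65·0.7000 + 0.7·0.1000; P(aggressive) ≈ 0.0541, P(balanced) ≈ 0.8198, P(conservative) ≈ 0.1261
After 'fold-or-call': normaliser = 0.15·0.0541 + 0.65·0.8198 + 0.7·0.1261; P(aggressive) ≈ 0.0129, P(balanced) ≈ 0.8468, P(conservative) ≈ 0.1403
After 'fold-or-call': normaliser = 0.15·0.0129 + 0.65·0.8468 + 0.7·0.1403; P(aggressive) ≈ 0.0030, P(balanced) ≈ 0.8461, P(conservative) ≈ 0.1510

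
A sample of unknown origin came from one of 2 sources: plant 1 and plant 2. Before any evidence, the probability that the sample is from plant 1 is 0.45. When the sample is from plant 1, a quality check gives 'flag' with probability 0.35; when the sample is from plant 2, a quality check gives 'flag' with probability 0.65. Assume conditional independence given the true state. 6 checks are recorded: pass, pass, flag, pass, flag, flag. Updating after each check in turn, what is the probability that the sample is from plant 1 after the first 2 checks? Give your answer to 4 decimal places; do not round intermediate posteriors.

0.7383

After 'pass': P(plant 1) = 0.65·0.4500 / (0.65·0.4500 + 0.35·0.5500) ≈ 0.6031
After 'pass': P(plant 1) = 0.65·0.6031 / (0.65·0.6031 + 0.35·0.3969) ≈ 0.7383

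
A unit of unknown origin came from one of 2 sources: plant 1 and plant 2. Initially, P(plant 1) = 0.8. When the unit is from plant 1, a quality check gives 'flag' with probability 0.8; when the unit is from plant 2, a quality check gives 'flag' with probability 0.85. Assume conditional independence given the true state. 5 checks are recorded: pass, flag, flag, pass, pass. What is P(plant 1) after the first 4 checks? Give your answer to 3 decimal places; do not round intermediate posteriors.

0.863

After 'pass': P(plant 1) = 0.2·0.8000 / (0.2·0.8000 + 0.15·0.2000) ≈ 0.8421
After 'flag': P(plant 1) = 0.8·0.8421 / (0.8·0.8421 + 0.85·0.1579) ≈ 0.8339
After 'flag': P(plant 1) = 0.8·0.8339 / (0.8·0.8339 + 0.85·0.1661) ≈ 0.8253
After 'pass': P(plant 1) = 0.2·0.8253 / (0.2·0.8253 + 0.15·0.1747) ≈ 0.8630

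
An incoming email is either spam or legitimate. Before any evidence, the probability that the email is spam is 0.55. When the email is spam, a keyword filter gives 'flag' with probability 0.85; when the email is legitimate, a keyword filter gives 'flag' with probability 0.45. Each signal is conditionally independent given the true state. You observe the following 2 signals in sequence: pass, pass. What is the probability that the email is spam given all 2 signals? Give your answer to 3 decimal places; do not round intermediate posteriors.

Each posterior becomes the prior for the next update.
After 'pass': P(spam) = 0.15·0.5500 / (0.15·0.5500 + 0.55·0.4500) ≈ 0.2500
After 'pass': P(spam) = 0.15·0.2500 / (0.15·0.2500 + 0.55·0.7500) ≈ 0.0833

0.083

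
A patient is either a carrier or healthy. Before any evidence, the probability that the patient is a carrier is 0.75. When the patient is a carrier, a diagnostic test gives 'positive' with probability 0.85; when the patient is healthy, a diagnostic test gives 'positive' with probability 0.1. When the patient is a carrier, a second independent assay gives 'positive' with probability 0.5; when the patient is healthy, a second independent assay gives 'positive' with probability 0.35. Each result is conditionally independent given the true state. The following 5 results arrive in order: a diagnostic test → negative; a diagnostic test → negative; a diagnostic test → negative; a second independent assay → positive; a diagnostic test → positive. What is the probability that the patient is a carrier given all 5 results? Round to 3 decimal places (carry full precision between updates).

After a diagnostic test='negative': P(carrier) = 0.15·0.7500 / (0.15·0.7500 + 0.9·0.2500) ≈ 0.3333
After a diagnostic test='negative': P(carrier) = 0.15·0.3333 / (0.15·0.3333 + 0.9·0.6667) ≈ 0.0769
After a diagnostic test='negative': P(carrier) = 0.15·0.0769 / (0.15·0.0769 + 0.9·0.9231) ≈ 0.0137
After a second independent assay='positive': P(carrier) = 0.5·0.0137 / (0.5·0.0137 + 0.35·0.9863) ≈ 0.0195
After a diagnostic test='positive': P(carrier) = 0.85·0.0195 / (0.85·0.0195 + 0.1·0.9805) ≈ 0.1443

0.144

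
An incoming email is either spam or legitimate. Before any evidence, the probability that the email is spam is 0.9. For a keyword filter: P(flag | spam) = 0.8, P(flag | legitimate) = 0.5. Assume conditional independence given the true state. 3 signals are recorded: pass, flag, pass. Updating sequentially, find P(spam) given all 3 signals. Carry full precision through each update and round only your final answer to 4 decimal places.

0.6973

After 'pass': P(spam) = 0.2·0.9000 / (0.2·0.9000 + 0.5·0.1000) ≈ 0.7826
After 'flag': P(spam) = 0.8·0.7826 / (0.8·0.7826 + 0.5·0.2174) ≈ 0.8521
After 'pass': P(spam) = 0.2·0.8521 / (0.2·0.8521 + 0.5·0.1479) ≈ 0.6973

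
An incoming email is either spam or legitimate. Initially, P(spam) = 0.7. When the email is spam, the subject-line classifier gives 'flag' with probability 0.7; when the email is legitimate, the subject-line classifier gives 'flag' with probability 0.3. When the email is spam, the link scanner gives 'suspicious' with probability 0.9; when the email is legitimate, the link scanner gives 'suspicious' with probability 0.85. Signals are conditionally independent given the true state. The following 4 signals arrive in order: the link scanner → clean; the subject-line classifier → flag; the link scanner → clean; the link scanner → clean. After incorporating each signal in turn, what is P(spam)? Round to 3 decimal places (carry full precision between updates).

0.617

After the link scanner='clean': P(spam) = 0.1·0.7000 / (0.1·0.7000 + 0.15·0.3000) ≈ 0.6087
After the subject-line classifier='flag': P(spam) = 0.7·0.6087 / (0.7·0.6087 + 0.3·0.3913) ≈ 0.7840
After the link scanner='clean': P(spam) = 0.1·0.7840 / (0.1·0.7840 + 0.15·0.2160) ≈ 0.7076
After the link scanner='clean': P(spam) = 0.1·0.7076 / (0.1·0.7076 + 0.15·0.2924) ≈ 0.6173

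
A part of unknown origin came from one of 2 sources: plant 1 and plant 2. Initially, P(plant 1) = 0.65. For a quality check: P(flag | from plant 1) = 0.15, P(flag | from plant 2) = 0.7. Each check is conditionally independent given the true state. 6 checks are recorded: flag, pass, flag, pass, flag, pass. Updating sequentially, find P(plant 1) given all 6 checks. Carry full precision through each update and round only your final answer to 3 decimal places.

0.294

After 'flag': P(plant 1) = 0.15·0.6500 / (0.15·0.6500 + 0.7·0.3500) ≈ 0.2847
After 'pass': P(plant 1) = 0.85·0.2847 / (0.85·0.2847 + 0.3·0.7153) ≈ 0.5300
After 'flag': P(plant 1) = 0.15·0.5300 / (0.15·0.5300 + 0.7·0.4700) ≈ 0.1946
After 'pass': P(plant 1) = 0.85·0.1946 / (0.85·0.1946 + 0.3·0.8054) ≈ 0.4064
After 'flag': P(plant 1) = 0.15·0.4064 / (0.15·0.4064 + 0.7·0.5936) ≈ 0.1279
After 'pass': P(plant 1) = 0.85·0.1279 / (0.85·0.1279 + 0.3·0.8721) ≈ 0.2936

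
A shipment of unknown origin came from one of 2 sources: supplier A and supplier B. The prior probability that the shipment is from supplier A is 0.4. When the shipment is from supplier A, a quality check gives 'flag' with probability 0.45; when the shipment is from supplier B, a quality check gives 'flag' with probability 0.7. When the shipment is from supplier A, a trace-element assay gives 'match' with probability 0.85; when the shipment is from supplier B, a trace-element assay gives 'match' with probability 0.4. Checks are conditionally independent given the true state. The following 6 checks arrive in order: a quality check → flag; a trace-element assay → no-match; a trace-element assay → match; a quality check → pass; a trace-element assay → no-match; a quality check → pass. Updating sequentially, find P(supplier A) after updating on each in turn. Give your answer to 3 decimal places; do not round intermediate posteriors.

0.161

Apply Bayes' rule sequentially, carrying P(supplier A) forward.
After a quality check='flag': P(supplier A) = 0.45·0.4000 / (0.45·0.4000 + 0.7·0.6000) ≈ 0.3000
After a trace-element assay='no-match': P(supplier A) = 0.15·0.3000 / (0.15·0.3000 + 0.6·0.7000) ≈ 0.0968
After a trace-element assay='match': P(supplier A) = 0.85·0.0968 / (0.85·0.0968 + 0.4·0.9032) ≈ 0.1855
After a quality check='pass': P(supplier A) = 0.55·0.1855 / (0.55·0.1855 + 0.3·0.8145) ≈ 0.2945
After a trace-element assay='no-match': P(supplier A) = 0.15·0.2945 / (0.15·0.2945 + 0.6·0.7055) ≈ 0.0945
After a quality check='pass': P(supplier A) = 0.55·0.0945 / (0.55·0.0945 + 0.3·0.9055) ≈ 0.1606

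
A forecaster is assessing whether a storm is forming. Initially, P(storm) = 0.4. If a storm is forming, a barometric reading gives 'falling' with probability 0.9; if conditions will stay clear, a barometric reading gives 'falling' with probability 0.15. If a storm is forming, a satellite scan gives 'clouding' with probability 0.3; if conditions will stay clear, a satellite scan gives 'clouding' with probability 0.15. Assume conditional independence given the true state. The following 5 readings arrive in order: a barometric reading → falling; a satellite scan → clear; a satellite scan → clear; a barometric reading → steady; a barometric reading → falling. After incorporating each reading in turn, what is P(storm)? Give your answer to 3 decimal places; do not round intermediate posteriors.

After a barometric reading='falling': P(storm) = 0.9·0.4000 / (0.9·0.4000 + 0.15·0.6000) ≈ 0.8000
After a satellite scan='clear': P(storm) = 0.7·0.8000 / (0.7·0.8000 + 0.85·0.2000) ≈ 0.7671
After a satellite scan='clear': P(storm) = 0.7·0.7671 / (0.7·0.7671 + 0.85·0.2329) ≈ 0.7307
After a barometric reading='steady': P(storm) = 0.1·0.7307 / (0.1·0.7307 + 0.85·0.2693) ≈ 0.2419
After a barometric reading='falling': P(storm) = 0.9·0.2419 / (0.9·0.2419 + 0.15·0.7581) ≈ 0.6569

0.657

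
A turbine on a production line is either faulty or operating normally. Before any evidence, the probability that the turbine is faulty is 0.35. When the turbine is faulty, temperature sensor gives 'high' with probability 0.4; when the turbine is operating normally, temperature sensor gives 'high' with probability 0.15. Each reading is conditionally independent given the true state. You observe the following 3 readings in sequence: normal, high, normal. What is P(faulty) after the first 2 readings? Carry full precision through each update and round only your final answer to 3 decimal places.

Apply Bayes' rule sequentially, carrying P(faulty) forward.
After 'normal': P(faulty) = 0.6·0.3500 / (0.6·0.3500 + 0.85·0.6500) ≈ 0.2754
After 'high': P(faulty) = 0.4·0.2754 / (0.4·0.2754 + 0.15·0.7246) ≈ 0.5034

0.503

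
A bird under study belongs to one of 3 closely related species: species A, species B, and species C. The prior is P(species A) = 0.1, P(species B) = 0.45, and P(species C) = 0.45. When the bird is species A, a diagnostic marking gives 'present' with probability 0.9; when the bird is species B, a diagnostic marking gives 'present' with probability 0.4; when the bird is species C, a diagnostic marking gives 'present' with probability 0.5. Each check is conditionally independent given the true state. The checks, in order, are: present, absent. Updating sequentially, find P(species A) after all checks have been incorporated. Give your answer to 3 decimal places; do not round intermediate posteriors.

After 'present': normaliser = 0.9·0.1000 + 0.4·0.4500 + 0.5·0.4500; P(species A) ≈ 0.1818, P(species B) ≈ 0.3636, P(species C) ≈ 0.4545
After 'absent': normaliser = 0.1·0.1818 + 0.6·0.3636 + 0.5·0.4545; P(species A) ≈ 0.0392, P(species B) ≈ 0.4706, P(species C) ≈ 0.4902

0.039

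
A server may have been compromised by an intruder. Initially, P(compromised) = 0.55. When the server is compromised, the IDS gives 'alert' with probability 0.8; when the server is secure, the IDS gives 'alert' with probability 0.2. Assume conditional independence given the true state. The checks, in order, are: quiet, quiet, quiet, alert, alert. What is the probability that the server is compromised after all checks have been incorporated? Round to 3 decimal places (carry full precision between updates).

Apply Bayes' rule sequentially, carrying P(compromised) forward.
After 'quiet': P(compromised) = 0.2·0.5500 / (0.2·0.5500 + 0.8·0.4500) ≈ 0.2340
After 'quiet': P(compromised) = 0.2·0.2340 / (0.2·0.2340 + 0.8·0.7660) ≈ 0.0710
After 'quiet': P(compromised) = 0.2·0.0710 / (0.2·0.0710 + 0.8·0.9290) ≈ 0.0187
After 'alert': P(compromised) = 0.8·0.0187 / (0.8·0.0187 + 0.2·0.9813) ≈ 0.0710
After 'alert': P(compromised) = 0.8·0.0710 / (0.8·0.0710 + 0.2·0.9290) ≈ 0.2340

0.234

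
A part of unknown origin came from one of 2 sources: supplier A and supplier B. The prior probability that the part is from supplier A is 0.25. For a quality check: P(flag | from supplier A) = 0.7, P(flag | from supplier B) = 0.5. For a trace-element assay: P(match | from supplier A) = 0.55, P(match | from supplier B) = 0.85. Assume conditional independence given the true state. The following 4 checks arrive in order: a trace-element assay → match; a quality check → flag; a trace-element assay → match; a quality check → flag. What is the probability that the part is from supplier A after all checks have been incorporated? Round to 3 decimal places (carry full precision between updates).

0.215

After a trace-element assay='match': P(supplier A) = 0.55·0.2500 / (0.55·0.2500 + 0.85·0.7500) ≈ 0.1774
After a quality check='flag': P(supplier A) = 0.7·0.1774 / (0.7·0.1774 + 0.5·0.8226) ≈ 0.2319
After a trace-element assay='match': P(supplier A) = 0.55·0.2319 / (0.55·0.2319 + 0.85·0.7681) ≈ 0.1635
After a quality check='flag': P(supplier A) = 0.7·0.1635 / (0.7·0.1635 + 0.5·0.8365) ≈ 0.2148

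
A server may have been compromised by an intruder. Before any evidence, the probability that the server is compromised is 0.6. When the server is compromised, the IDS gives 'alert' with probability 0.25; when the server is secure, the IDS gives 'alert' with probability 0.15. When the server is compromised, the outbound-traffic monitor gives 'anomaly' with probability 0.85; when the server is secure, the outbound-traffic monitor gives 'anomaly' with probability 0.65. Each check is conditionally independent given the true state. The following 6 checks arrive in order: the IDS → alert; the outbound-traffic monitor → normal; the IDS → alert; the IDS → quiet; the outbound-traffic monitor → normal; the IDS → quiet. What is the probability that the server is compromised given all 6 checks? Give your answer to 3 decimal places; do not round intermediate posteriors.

Apply Bayes' rule sequentially, carrying P(compromised) forward.
After the IDS='alert': P(compromised) = 0.25·0.6000 / (0.25·0.6000 + 0.15·0.4000) ≈ 0.7143
After the outbound-traffic monitor='normal': P(compromised) = 0.15·0.7143 / (0.15·0.7143 + 0.35·0.2857) ≈ 0.5172
After the IDS='alert': P(compromised) = 0.25·0.5172 / (0.25·0.5172 + 0.15·0.4828) ≈ 0.6410
After the IDS='quiet': P(compromised) = 0.75·0.6410 / (0.75·0.6410 + 0.85·0.3590) ≈ 0.6117
After the outbound-traffic monitor='normal': P(compromised) = 0.15·0.6117 / (0.15·0.6117 + 0.35·0.3883) ≈ 0.4031
After the IDS='quiet': P(compromised) = 0.75·0.4031 / (0.75·0.4031 + 0.85·0.5969) ≈ 0.3734

0.373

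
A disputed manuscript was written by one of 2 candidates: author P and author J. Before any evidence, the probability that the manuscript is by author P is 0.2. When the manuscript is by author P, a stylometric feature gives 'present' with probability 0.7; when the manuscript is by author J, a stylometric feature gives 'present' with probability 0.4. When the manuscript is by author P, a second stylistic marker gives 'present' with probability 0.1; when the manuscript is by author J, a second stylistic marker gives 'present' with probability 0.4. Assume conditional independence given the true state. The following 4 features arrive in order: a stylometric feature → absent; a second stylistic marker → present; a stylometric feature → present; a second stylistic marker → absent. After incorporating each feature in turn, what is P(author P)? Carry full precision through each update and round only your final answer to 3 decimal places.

0.076

After a stylometric feature='absent': P(author P) = 0.3·0.2000 / (0.3·0.2000 + 0.6·0.8000) ≈ 0.1111
After a second stylistic marker='present': P(author P) = 0.1·0.1111 / (0.1·0.1111 + 0.4·0.8889) ≈ 0.0303
After a stylometric feature='present': P(author P) = 0.7·0.0303 / (0.7·0.0303 + 0.4·0.9697) ≈ 0.0519
After a second stylistic marker='absent': P(author P) = 0.9·0.0519 / (0.9·0.0519 + 0.6·0.9481) ≈ 0.0758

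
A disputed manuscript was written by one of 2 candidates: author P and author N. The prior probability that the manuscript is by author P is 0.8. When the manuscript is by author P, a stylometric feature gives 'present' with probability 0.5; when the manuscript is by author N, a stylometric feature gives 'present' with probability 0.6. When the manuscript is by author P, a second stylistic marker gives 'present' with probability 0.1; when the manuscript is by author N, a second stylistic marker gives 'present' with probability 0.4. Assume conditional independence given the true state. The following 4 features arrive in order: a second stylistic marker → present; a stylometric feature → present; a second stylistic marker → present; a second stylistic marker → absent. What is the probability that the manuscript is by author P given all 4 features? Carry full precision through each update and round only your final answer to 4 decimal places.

After a second stylistic marker='present': P(author P) = 0.1·0.8000 / (0.1·0.8000 + 0.4·0.2000) ≈ 0.5000
After a stylometric feature='present': P(author P) = 0.5·0.5000 / (0.5·0.5000 + 0.6·0.5000) ≈ 0.4545
After a second stylistic marker='present': P(author P) = 0.1·0.4545 / (0.1·0.4545 + 0.4·0.5455) ≈ 0.1724
After a second stylistic marker='absent': P(author P) = 0.9·0.1724 / (0.9·0.1724 + 0.6·0.8276) ≈ 0.2381

0.2381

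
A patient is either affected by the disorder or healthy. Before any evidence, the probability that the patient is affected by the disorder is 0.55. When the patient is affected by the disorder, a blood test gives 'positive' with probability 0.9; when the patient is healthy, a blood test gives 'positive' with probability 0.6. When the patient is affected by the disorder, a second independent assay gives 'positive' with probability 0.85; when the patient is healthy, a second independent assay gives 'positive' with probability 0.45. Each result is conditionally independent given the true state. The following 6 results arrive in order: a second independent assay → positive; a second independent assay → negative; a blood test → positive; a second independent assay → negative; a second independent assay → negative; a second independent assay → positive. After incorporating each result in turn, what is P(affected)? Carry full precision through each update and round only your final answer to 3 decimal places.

After a second independent assay='positive': P(affected) = 0.85·0.5500 / (0.85·0.5500 + 0.45·0.4500) ≈ 0.6978
After a second independent assay='negative': P(affected) = 0.15·0.6978 / (0.15·0.6978 + 0.55·0.3022) ≈ 0.3864
After a blood test='positive': P(affected) = 0.9·0.3864 / (0.9·0.3864 + 0.6·0.6136) ≈ 0.4857
After a second independent assay='negative': P(affected) = 0.15·0.4857 / (0.15·0.4857 + 0.55·0.5143) ≈ 0.2048
After a second independent assay='negative': P(affected) = 0.15·0.2048 / (0.15·0.2048 + 0.55·0.7952) ≈ 0.0656
After a second independent assay='positive': P(affected) = 0.85·0.0656 / (0.85·0.0656 + 0.45·0.9344) ≈ 0.1171

0.117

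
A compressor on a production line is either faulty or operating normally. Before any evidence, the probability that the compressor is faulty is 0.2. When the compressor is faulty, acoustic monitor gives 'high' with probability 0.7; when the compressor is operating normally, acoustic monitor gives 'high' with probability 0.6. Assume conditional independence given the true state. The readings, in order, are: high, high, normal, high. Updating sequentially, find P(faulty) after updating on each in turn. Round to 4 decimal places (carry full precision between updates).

After 'high': P(faulty) = 0.7·0.2000 / (0.7·0.2000 + 0.6·0.8000) ≈ 0.2258
After 'high': P(faulty) = 0.7·0.2258 / (0.7·0.2258 + 0.6·0.7742) ≈ 0.2539
After 'normal': P(faulty) = 0.3·0.2539 / (0.3·0.2539 + 0.4·0.7461) ≈ 0.2033
After 'high': P(faulty) = 0.7·0.2033 / (0.7·0.2033 + 0.6·0.7967) ≈ 0.2294

0.2294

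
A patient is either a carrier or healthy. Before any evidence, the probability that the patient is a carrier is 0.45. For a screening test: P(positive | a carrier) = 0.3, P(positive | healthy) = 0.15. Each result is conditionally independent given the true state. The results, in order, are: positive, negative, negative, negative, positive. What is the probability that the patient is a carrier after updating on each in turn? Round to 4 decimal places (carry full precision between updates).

0.6464

After 'positive': P(carrier) = 0.3·0.4500 / (0.3·0.4500 + 0.15·0.5500) ≈ 0.6207
After 'negative': P(carrier) = 0.7·0.6207 / (0.7·0.6207 + 0.85·0.3793) ≈ 0.5740
After 'negative': P(carrier) = 0.7·0.5740 / (0.7·0.5740 + 0.85·0.4260) ≈ 0.5260
After 'negative': P(carrier) = 0.7·0.5260 / (0.7·0.5260 + 0.85·0.4740) ≈ 0.4775
After 'positive': P(carrier) = 0.3·0.4775 / (0.3·0.4775 + 0.15·0.5225) ≈ 0.6464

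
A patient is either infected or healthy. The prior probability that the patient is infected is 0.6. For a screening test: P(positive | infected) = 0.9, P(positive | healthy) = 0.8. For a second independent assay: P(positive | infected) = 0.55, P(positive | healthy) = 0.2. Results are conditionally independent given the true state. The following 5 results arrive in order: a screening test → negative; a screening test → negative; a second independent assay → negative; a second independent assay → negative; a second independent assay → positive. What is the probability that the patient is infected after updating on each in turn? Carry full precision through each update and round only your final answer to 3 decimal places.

After a screening test='negative': P(infected) = 0.1·0.6000 / (0.1·0.6000 + 0.2·0.4000) ≈ 0.4286
After a screening test='negative': P(infected) = 0.1·0.4286 / (0.1·0.4286 + 0.2·0.5714) ≈ 0.2727
After a second independent assay='negative': P(infected) = 0.45·0.2727 / (0.45·0.2727 + 0.8·0.7273) ≈ 0.1742
After a second independent assay='negative': P(infected) = 0.45·0.1742 / (0.45·0.1742 + 0.8·0.8258) ≈ 0.1061
After a second independent assay='positive': P(infected) = 0.55·0.1061 / (0.55·0.1061 + 0.2·0.8939) ≈ 0.2460

0.246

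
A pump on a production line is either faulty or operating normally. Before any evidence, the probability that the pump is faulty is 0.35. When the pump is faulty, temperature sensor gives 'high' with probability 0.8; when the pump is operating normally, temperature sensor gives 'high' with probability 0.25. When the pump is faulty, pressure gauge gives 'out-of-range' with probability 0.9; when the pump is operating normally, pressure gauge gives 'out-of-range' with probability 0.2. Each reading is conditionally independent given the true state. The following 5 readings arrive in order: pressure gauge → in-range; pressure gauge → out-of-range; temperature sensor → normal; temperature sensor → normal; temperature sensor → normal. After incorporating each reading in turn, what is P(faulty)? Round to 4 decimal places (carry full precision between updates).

After pressure gauge='in-range': P(faulty) = 0.1·0.3500 / (0.1·0.3500 + 0.8·0.6500) ≈ 0.0631
After pressure gauge='out-of-range': P(faulty) = 0.9·0.0631 / (0.9·0.0631 + 0.2·0.9369) ≈ 0.2325
After temperature sensor='normal': P(faulty) = 0.2·0.2325 / (0.2·0.2325 + 0.75·0.7675) ≈ 0.0747
After temperature sensor='normal': P(faulty) = 0.2·0.0747 / (0.2·0.0747 + 0.75·0.9253) ≈ 0.0211
After temperature sensor='normal': P(faulty) = 0.2·0.0211 / (0.2·0.0211 + 0.75·0.9789) ≈ 0.0057

0.0057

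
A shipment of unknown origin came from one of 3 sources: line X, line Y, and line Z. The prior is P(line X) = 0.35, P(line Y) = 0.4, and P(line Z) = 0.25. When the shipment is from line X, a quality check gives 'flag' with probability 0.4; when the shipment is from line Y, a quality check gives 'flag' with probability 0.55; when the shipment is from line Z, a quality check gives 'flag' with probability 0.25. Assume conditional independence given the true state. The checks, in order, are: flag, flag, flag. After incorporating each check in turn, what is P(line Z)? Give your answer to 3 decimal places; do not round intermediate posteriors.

0.042

After 'flag': normaliser = 0.4·0.3500 + 0.55·0.4000 + 0.25·0.2500; P(line X) ≈ 0.3314, P(line Y) ≈ 0.5207, P(line Z) ≈ 0.1479
After 'flag': normaliser = 0.4·0.3314 + 0.55·0.5207 + 0.25·0.1479; P(line X) ≈ 0.2907, P(line Y) ≈ 0.6282, P(line Z) ≈ 0.0811
After 'flag': normaliser = 0.4·0.2907 + 0.55·0.6282 + 0.25·0.0811; P(line X) ≈ 0.2412, P(line Y) ≈ 0.7167, P(line Z) ≈ 0.0421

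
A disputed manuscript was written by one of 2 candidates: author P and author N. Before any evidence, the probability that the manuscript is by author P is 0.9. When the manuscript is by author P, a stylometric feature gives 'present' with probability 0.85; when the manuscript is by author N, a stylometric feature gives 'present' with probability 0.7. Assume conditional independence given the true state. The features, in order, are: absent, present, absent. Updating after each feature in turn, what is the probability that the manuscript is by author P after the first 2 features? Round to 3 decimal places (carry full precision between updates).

Each posterior becomes the prior for the next update.
After 'absent': P(author P) = 0.15·0.9000 / (0.15·0.9000 + 0.3·0.1000) ≈ 0.8182
After 'present': P(author P) = 0.85·0.8182 / (0.85·0.8182 + 0.7·0.1818) ≈ 0.8453

0.845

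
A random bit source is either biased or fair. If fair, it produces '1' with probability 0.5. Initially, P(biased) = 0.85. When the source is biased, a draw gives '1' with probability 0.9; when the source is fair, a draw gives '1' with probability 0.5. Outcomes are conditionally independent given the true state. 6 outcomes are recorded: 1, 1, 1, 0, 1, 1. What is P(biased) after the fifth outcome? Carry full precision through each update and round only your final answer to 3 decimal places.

0.922

After '1': P(biased) = 0.9·0.8500 / (0.9·0.8500 + 0.5·0.1500) ≈ 0.9107
After '1': P(biased) = 0.9·0.9107 / (0.9·0.9107 + 0.5·0.0893) ≈ 0.9483
After '1': P(biased) = 0.9·0.9483 / (0.9·0.9483 + 0.5·0.0517) ≈ 0.9706
After '0': P(biased) = 0.1·0.9706 / (0.1·0.9706 + 0.5·0.0294) ≈ 0.8686
After '1': P(biased) = 0.9·0.8686 / (0.9·0.8686 + 0.5·0.1314) ≈ 0.9225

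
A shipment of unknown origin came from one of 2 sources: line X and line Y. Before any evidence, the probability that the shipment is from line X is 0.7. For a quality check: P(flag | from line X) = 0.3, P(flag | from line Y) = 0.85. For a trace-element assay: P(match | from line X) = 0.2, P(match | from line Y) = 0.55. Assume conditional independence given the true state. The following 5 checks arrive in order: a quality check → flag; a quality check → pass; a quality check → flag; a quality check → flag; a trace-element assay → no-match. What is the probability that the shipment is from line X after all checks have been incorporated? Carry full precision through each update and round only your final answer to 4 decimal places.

Apply Bayes' rule sequentially, carrying P(line X) forward.
After a quality check='flag': P(line X) = 0.3·0.7000 / (0.3·0.7000 + 0.85·0.3000) ≈ 0.4516
After a quality check='pass': P(line X) = 0.7·0.4516 / (0.7·0.4516 + 0.15·0.5484) ≈ 0.7935
After a quality check='flag': P(line X) = 0.3·0.7935 / (0.3·0.7935 + 0.85·0.2065) ≈ 0.5756
After a quality check='flag': P(line X) = 0.3·0.5756 / (0.3·0.5756 + 0.85·0.4244) ≈ 0.3237
After a trace-element assay='no-match': P(line X) = 0.8·0.3237 / (0.8·0.3237 + 0.45·0.6763) ≈ 0.4598

0.4598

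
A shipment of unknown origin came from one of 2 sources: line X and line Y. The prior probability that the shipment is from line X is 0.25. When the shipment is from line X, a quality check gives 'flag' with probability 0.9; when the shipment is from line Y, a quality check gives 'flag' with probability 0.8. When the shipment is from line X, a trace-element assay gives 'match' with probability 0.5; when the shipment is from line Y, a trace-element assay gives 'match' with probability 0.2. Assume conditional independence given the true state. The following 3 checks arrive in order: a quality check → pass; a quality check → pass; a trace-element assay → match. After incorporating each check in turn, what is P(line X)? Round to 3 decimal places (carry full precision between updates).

Apply Bayes' rule sequentially, carrying P(line X) forward.
After a quality check='pass': P(line X) = 0.1·0.2500 / (0.1·0.2500 + 0.2·0.7500) ≈ 0.1429
After a quality check='pass': P(line X) = 0.1·0.1429 / (0.1·0.1429 + 0.2·0.8571) ≈ 0.0769
After a trace-element assay='match': P(line X) = 0.5·0.0769 / (0.5·0.0769 + 0.2·0.9231) ≈ 0.1724

0.172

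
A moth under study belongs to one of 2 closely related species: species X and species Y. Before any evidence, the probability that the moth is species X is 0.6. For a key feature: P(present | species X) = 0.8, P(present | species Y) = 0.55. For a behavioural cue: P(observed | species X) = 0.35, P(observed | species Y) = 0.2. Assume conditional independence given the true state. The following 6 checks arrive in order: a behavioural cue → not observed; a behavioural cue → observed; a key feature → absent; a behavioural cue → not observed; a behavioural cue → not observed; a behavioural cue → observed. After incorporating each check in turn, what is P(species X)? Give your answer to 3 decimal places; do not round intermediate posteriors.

After a behavioural cue='not observed': P(species X) = 0.65·0.6000 / (0.65·0.6000 + 0.8·0.4000) ≈ 0.5493
After a behavioural cue='observed': P(species X) = 0.35·0.5493 / (0.35·0.5493 + 0.2·0.4507) ≈ 0.6808
After a key feature='absent': P(species X) = 0.2·0.6808 / (0.2·0.6808 + 0.45·0.3192) ≈ 0.4866
After a behavioural cue='not observed': P(species X) = 0.65·0.4866 / (0.65·0.4866 + 0.8·0.5134) ≈ 0.4351
After a behavioural cue='not observed': P(species X) = 0.65·0.4351 / (0.65·0.4351 + 0.8·0.5649) ≈ 0.3849
After a behavioural cue='observed': P(species X) = 0.35·0.3849 / (0.35·0.3849 + 0.2·0.6151) ≈ 0.5227

0.523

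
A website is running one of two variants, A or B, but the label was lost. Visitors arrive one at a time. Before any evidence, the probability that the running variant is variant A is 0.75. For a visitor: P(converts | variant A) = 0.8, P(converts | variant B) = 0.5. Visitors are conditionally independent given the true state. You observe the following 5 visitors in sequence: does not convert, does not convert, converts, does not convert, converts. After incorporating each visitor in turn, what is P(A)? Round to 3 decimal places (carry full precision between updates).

0.330

Each posterior becomes the prior for the next update.
After 'does not convert': P(A) = 0.2·0.7500 / (0.2·0.7500 + 0.5·0.2500) ≈ 0.5455
After 'does not convert': P(A) = 0.2·0.5455 / (0.2·0.5455 + 0.5·0.4545) ≈ 0.3243
After 'converts': P(A) = 0.8·0.3243 / (0.8·0.3243 + 0.5·0.6757) ≈ 0.4344
After 'does not convert': P(A) = 0.2·0.4344 / (0.2·0.4344 + 0.5·0.5656) ≈ 0.2350
After 'converts': P(A) = 0.8·0.2350 / (0.8·0.2350 + 0.5·0.7650) ≈ 0.3295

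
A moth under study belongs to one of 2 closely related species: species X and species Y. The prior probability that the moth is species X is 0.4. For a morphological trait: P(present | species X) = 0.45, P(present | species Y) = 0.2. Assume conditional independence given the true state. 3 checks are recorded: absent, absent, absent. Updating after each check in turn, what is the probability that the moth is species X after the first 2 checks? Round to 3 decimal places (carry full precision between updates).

0.240

After 'absent': P(species X) = 0.55·0.4000 / (0.55·0.4000 + 0.8·0.6000) ≈ 0.3143
After 'absent': P(species X) = 0.55·0.3143 / (0.55·0.3143 + 0.8·0.6857) ≈ 0.2396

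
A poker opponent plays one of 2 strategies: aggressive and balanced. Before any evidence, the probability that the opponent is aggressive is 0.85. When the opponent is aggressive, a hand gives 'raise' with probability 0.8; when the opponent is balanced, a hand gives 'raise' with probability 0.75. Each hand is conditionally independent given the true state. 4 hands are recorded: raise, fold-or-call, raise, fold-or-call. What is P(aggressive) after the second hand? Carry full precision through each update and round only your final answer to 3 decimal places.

Apply Bayes' rule sequentially, carrying P(aggressive) forward.
After 'raise': P(aggressive) = 0.8·0.8500 / (0.8·0.8500 + 0.75·0.1500) ≈ 0.8580
After 'fold-or-call': P(aggressive) = 0.2·0.8580 / (0.2·0.8580 + 0.25·0.1420) ≈ 0.8286

0.829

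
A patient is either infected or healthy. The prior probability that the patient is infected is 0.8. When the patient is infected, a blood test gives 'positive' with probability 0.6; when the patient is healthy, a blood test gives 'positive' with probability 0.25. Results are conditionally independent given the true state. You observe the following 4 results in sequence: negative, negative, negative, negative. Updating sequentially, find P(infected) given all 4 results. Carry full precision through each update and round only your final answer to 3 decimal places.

After 'negative': P(infected) = 0.4·0.8000 / (0.4·0.8000 + 0.75·0.2000) ≈ 0.6809
After 'negative': P(infected) = 0.4·0.6809 / (0.4·0.6809 + 0.75·0.3191) ≈ 0.5322
After 'negative': P(infected) = 0.4·0.5322 / (0.4·0.5322 + 0.75·0.4678) ≈ 0.3777
After 'negative': P(infected) = 0.4·0.3777 / (0.4·0.3777 + 0.75·0.6223) ≈ 0.2445

0.245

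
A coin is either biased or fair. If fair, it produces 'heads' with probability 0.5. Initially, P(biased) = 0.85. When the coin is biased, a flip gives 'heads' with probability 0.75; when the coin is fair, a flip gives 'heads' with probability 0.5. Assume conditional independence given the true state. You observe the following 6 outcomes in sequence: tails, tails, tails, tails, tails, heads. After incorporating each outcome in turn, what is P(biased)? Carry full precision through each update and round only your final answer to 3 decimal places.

0.210

Apply Bayes' rule sequentially, carrying P(biased) forward.
After 'tails': P(biased) = 0.25·0.8500 / (0.25·0.8500 + 0.5·0.1500) ≈ 0.7391
After 'tails': P(biased) = 0.25·0.7391 / (0.25·0.7391 + 0.5·0.2609) ≈ 0.5862
After 'tails': P(biased) = 0.25·0.5862 / (0.25·0.5862 + 0.5·0.4138) ≈ 0.4146
After 'tails': P(biased) = 0.25·0.4146 / (0.25·0.4146 + 0.5·0.5854) ≈ 0.2615
After 'tails': P(biased) = 0.25·0.2615 / (0.25·0.2615 + 0.5·0.7385) ≈ 0.1504
After 'heads': P(biased) = 0.75·0.1504 / (0.75·0.1504 + 0.5·0.8496) ≈ 0.2099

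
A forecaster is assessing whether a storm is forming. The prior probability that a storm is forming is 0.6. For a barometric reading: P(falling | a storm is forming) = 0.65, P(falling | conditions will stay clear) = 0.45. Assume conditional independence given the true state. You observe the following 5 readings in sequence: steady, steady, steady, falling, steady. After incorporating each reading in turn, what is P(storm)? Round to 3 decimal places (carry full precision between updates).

0.262

Apply Bayes' rule sequentially, carrying P(storm) forward.
After 'steady': P(storm) = 0.35·0.6000 / (0.35·0.6000 + 0.55·0.4000) ≈ 0.4884
After 'steady': P(storm) = 0.35·0.4884 / (0.35·0.4884 + 0.55·0.5116) ≈ 0.3779
After 'steady': P(storm) = 0.35·0.3779 / (0.35·0.3779 + 0.55·0.6221) ≈ 0.2788
After 'falling': P(storm) = 0.65·0.2788 / (0.65·0.2788 + 0.45·0.7212) ≈ 0.3583
After 'steady': P(storm) = 0.35·0.3583 / (0.35·0.3583 + 0.55·0.6417) ≈ 0.2622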